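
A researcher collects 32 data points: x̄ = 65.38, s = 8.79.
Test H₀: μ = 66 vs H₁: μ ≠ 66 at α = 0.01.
One-sample t-test:
H₀: μ = 66
H₁: μ ≠ 66
df = n - 1 = 31
t = (x̄ - μ₀) / (s/√n) = (65.38 - 66) / (8.79/√32) = -0.399
p-value = 0.6926

Since p-value > α = 0.01, we fail to reject H₀.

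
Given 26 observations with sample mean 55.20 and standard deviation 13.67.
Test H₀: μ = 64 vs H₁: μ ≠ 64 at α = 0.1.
One-sample t-test:
H₀: μ = 64
H₁: μ ≠ 64
df = n - 1 = 25
t = (x̄ - μ₀) / (s/√n) = (55.20 - 64) / (13.67/√26) = -3.282
p-value = 0.0030

Since p-value < α = 0.1, we reject H₀.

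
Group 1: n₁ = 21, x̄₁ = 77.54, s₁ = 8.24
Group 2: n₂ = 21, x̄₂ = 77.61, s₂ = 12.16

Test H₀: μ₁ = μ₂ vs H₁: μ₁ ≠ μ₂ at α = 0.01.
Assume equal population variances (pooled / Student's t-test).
Student's two-sample t-test (equal variances):
H₀: μ₁ = μ₂
H₁: μ₁ ≠ μ₂
df = n₁ + n₂ - 2 = 40
Pooled variance s_p² = [(n₁-1)s₁² + (n₂-1)s₂²] / (n₁ + n₂ - 2) = [(20)(8.24²) + (20)(12.16²)] / 40 = 107.8816
SE = √(s_p²(1/n₁ + 1/n₂)) = √(107.8816 × (1/21 + 1/21)) = 3.2054
t = (x̄₁ - x̄₂) / SE = (77.54 - 77.61) / 3.2054 = -0.07 / 3.2054 = -0.022
p-value = 0.9827

Since p-value > α = 0.01, we fail to reject H₀.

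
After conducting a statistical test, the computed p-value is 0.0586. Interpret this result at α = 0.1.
Since p = 0.0586 < α = 0.1, reject H₀.
There is sufficient evidence to reject the null hypothesis; the result is statistically significant at the 0.1 level.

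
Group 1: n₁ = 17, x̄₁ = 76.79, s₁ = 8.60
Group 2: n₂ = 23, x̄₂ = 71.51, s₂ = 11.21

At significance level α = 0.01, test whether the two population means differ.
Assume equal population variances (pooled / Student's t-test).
Student's two-sample t-test (equal variances):
H₀: μ₁ = μ₂
H₁: μ₁ ≠ μ₂
df = n₁ + n₂ - 2 = 38
Pooled variance s_p² = [(n₁-1)s₁² + (n₂-1)s₂²] / (n₁ + n₂ - 2) = [(16)(8.60²) + (22)(11.21²)] / 38 = 103.8940
SE = √(s_p²(1/n₁ + 1/n₂)) = √(103.8940 × (1/17 + 1/23)) = 3.2601
t = (x̄₁ - x̄₂) / SE = (76.79 - 71.51) / 3.2601 = 5.28 / 3.2601 = 1.620
p-value = 0.1136

Since p-value > α = 0.01, we fail to reject H₀.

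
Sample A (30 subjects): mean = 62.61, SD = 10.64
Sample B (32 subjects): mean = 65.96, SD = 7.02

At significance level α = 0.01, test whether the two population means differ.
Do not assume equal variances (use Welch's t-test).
Welch's two-sample t-test:
H₀: μ₁ = μ₂
H₁: μ₁ ≠ μ₂
s₁²/n₁ = 10.64²/30 = 3.7737,  s₂²/n₂ = 7.02²/32 = 1.5400
SE = √(s₁²/n₁ + s₂²/n₂) = √(3.7737 + 1.5400) = 2.3051
df (Welch-Satterthwaite) = (s₁²/n₁ + s₂²/n₂)² / [(s₁²/n₁)²/(n₁-1) + (s₂²/n₂)²/(n₂-1)] ≈ 49.75
t = (x̄₁ - x̄₂) / SE = (62.61 - 65.96) / 2.3051 = -3.35 / 2.3051 = -1.453
p-value = 0.1524

Since p-value > α = 0.01, we fail to reject H₀.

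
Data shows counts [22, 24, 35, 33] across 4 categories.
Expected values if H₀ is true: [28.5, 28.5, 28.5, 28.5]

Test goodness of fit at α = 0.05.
Chi-square goodness of fit test:
H₀: observed counts match expected distribution
H₁: observed counts differ from expected distribution
df = k - 1 = 3
χ² = Σ(O - E)²/E
   = (22 - 28.5)²/28.5 + (24 - 28.5)²/28.5 + (35 - 28.5)²/28.5 + (33 - 28.5)²/28.5
   = 1.482 + 0.711 + 1.482 + 0.711
   = 4.39
p-value = 0.2227

Since p-value > α = 0.05, we fail to reject H₀.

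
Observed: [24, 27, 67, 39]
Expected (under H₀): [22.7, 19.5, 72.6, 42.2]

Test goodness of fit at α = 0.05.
Chi-square goodness of fit test:
H₀: observed counts match expected distribution
H₁: observed counts differ from expected distribution
df = k - 1 = 3
χ² = Σ(O - E)²/E
   = (24 - 22.7)²/22.7 + (27 - 19.5)²/19.5 + (67 - 72.6)²/72.6 + (39 - 42.2)²/42.2
   = 0.074 + 2.885 + 0.432 + 0.243
   = 3.63
p-value = 0.3038

Since p-value > α = 0.05, we fail to reject H₀.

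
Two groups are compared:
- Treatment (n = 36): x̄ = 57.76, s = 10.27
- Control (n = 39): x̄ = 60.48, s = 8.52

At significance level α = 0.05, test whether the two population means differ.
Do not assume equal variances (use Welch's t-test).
Welch's two-sample t-test:
H₀: μ₁ = μ₂
H₁: μ₁ ≠ μ₂
s₁²/n₁ = 10.27²/36 = 2.9298,  s₂²/n₂ = 8.52²/39 = 1.8613
SE = √(s₁²/n₁ + s₂²/n₂) = √(2.9298 + 1.8613) = 2.1889
df (Welch-Satterthwaite) = (s₁²/n₁ + s₂²/n₂)² / [(s₁²/n₁)²/(n₁-1) + (s₂²/n₂)²/(n₂-1)] ≈ 68.23
t = (x̄₁ - x̄₂) / SE = (57.76 - 60.48) / 2.1889 = -2.72 / 2.1889 = -1.243
p-value = 0.2182

Since p-value > α = 0.05, we fail to reject H₀.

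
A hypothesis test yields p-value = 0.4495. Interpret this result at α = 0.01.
Since p = 0.4495 > α = 0.01, fail to reject H₀.
There is insufficient evidence to reject the null hypothesis; the result is not statistically significant at the 0.01 level.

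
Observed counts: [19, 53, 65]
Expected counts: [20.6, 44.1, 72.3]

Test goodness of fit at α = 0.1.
Chi-square goodness of fit test:
H₀: observed counts match expected distribution
H₁: observed counts differ from expected distribution
df = k - 1 = 2
χ² = Σ(O - E)²/E
   = (19 - 20.6)²/20.6 + (53 - 44.1)²/44.1 + (65 - 72.3)²/72.3
   = 0.124 + 1.796 + 0.737
   = 2.66
p-value = 0.2648

Since p-value > α = 0.1, we fail to reject H₀.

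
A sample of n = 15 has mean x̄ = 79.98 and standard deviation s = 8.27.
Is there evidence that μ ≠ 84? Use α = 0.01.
One-sample t-test:
H₀: μ = 84
H₁: μ ≠ 84
df = n - 1 = 14
t = (x̄ - μ₀) / (s/√n) = (79.98 - 84) / (8.27/√15) = -1.883
p-value = 0.0807

Since p-value > α = 0.01, we fail to reject H₀.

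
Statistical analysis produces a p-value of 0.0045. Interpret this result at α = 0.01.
Since p = 0.0045 < α = 0.01, reject H₀.
There is sufficient evidence to reject the null hypothesis; the result is statistically significant at the 0.01 level.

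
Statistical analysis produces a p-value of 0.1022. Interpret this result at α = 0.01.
Since p = 0.1022 > α = 0.01, fail to reject H₀.
There is insufficient evidence to reject the null hypothesis; the result is not statistically significant at the 0.01 level.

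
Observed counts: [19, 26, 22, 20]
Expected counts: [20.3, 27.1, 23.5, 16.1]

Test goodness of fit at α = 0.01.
Chi-square goodness of fit test:
H₀: observed counts match expected distribution
H₁: observed counts differ from expected distribution
df = k - 1 = 3
χ² = Σ(O - E)²/E
   = (19 - 20.3)²/20.3 + (26 - 27.1)²/27.1 + (22 - 23.5)²/23.5 + (20 - 16.1)²/16.1
   = 0.083 + 0.045 + 0.096 + 0.945
   = 1.17
p-value = 0.7606

Since p-value > α = 0.01, we fail to reject H₀.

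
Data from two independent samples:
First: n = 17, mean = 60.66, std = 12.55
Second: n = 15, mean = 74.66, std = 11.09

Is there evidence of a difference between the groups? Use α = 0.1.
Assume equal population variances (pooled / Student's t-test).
Student's two-sample t-test (equal variances):
H₀: μ₁ = μ₂
H₁: μ₁ ≠ μ₂
df = n₁ + n₂ - 2 = 30
Pooled variance s_p² = [(n₁-1)s₁² + (n₂-1)s₂²] / (n₁ + n₂ - 2) = [(16)(12.55²) + (14)(11.09²)] / 30 = 141.3958
SE = √(s_p²(1/n₁ + 1/n₂)) = √(141.3958 × (1/17 + 1/15)) = 4.2123
t = (x̄₁ - x̄₂) / SE = (60.66 - 74.66) / 4.2123 = -14.00 / 4.2123 = -3.324
p-value = 0.0024

Since p-value < α = 0.1, we reject H₀.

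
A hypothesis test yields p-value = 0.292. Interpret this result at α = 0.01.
Since p = 0.292 > α = 0.01, fail to reject H₀.
There is insufficient evidence to reject the null hypothesis; the result is not statistically significant at the 0.01 level.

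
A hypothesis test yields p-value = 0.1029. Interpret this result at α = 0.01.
Since p = 0.1029 > α = 0.01, fail to reject H₀.
There is insufficient evidence to reject the null hypothesis; the result is not statistically significant at the 0.01 level.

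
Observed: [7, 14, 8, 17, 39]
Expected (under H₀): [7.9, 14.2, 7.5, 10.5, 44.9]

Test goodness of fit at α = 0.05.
Chi-square goodness of fit test:
H₀: observed counts match expected distribution
H₁: observed counts differ from expected distribution
df = k - 1 = 4
χ² = Σ(O - E)²/E
   = (7 - 7.9)²/7.9 + (14 - 14.2)²/14.2 + (8 - 7.5)²/7.5 + (17 - 10.5)²/10.5 + (39 - 44.9)²/44.9
   = 0.103 + 0.003 + 0.033 + 4.024 + 0.775
   = 4.94
p-value = 0.2937

Since p-value > α = 0.05, we fail to reject H₀.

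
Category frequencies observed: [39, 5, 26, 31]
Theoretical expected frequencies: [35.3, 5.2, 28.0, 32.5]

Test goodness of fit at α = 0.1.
Chi-square goodness of fit test:
H₀: observed counts match expected distribution
H₁: observed counts differ from expected distribution
df = k - 1 = 3
χ² = Σ(O - E)²/E
   = (39 - 35.3)²/35.3 + (5 - 5.2)²/5.2 + (26 - 28.0)²/28.0 + (31 - 32.5)²/32.5
   = 0.388 + 0.008 + 0.143 + 0.069
   = 0.61
p-value = 0.8947

Since p-value > α = 0.1, we fail to reject H₀.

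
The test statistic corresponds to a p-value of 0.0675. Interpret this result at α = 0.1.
Since p = 0.0675 < α = 0.1, reject H₀.
There is sufficient evidence to reject the null hypothesis; the result is statistically significant at the 0.1 level.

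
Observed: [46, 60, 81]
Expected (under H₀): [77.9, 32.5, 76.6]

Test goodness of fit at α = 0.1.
Chi-square goodness of fit test:
H₀: observed counts match expected distribution
H₁: observed counts differ from expected distribution
df = k - 1 = 2
χ² = Σ(O - E)²/E
   = (46 - 77.9)²/77.9 + (60 - 32.5)²/32.5 + (81 - 76.6)²/76.6
   = 13.063 + 23.269 + 0.253
   = 36.59
p-value < 0.0001

Since p-value < α = 0.1, we reject H₀.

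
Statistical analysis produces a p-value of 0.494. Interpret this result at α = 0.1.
Since p = 0.494 > α = 0.1, fail to reject H₀.
There is insufficient evidence to reject the null hypothesis; the result is not statistically significant at the 0.1 level.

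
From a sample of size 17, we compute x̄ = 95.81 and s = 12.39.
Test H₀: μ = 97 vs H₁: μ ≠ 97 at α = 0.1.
One-sample t-test:
H₀: μ = 97
H₁: μ ≠ 97
df = n - 1 = 16
t = (x̄ - μ₀) / (s/√n) = (95.81 - 97) / (12.39/√17) = -0.396
p-value = 0.6973

Since p-value > α = 0.1, we fail to reject H₀.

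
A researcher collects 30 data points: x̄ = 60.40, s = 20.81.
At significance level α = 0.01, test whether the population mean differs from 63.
One-sample t-test:
H₀: μ = 63
H₁: μ ≠ 63
df = n - 1 = 29
t = (x̄ - μ₀) / (s/√n) = (60.40 - 63) / (20.81/√30) = -0.684
p-value = 0.4992

Since p-value > α = 0.01, we fail to reject H₀.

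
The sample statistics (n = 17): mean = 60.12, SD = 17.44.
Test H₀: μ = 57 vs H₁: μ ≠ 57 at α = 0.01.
One-sample t-test:
H₀: μ = 57
H₁: μ ≠ 57
df = n - 1 = 16
t = (x̄ - μ₀) / (s/√n) = (60.12 - 57) / (17.44/√17) = 0.738
p-value = 0.4714

Since p-value > α = 0.01, we fail to reject H₀.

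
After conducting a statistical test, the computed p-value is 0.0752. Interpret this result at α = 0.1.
Since p = 0.0752 < α = 0.1, reject H₀.
There is sufficient evidence to reject the null hypothesis; the result is statistically significant at the 0.1 level.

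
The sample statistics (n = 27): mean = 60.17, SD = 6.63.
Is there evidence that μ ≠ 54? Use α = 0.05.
One-sample t-test:
H₀: μ = 54
H₁: μ ≠ 54
df = n - 1 = 26
t = (x̄ - μ₀) / (s/√n) = (60.17 - 54) / (6.63/√27) = 4.836
p-value = 0.0001

Since p-value < α = 0.05, we reject H₀.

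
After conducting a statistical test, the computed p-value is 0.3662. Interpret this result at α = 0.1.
Since p = 0.3662 > α = 0.1, fail to reject H₀.
There is insufficient evidence to reject the null hypothesis; the result is not statistically significant at the 0.1 level.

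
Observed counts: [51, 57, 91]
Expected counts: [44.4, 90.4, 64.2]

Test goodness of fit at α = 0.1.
Chi-square goodness of fit test:
H₀: observed counts match expected distribution
H₁: observed counts differ from expected distribution
df = k - 1 = 2
χ² = Σ(O - E)²/E
   = (51 - 44.4)²/44.4 + (57 - 90.4)²/90.4 + (91 - 64.2)²/64.2
   = 0.981 + 12.340 + 11.188
   = 24.51
p-value < 0.0001

Since p-value < α = 0.1, we reject H₀.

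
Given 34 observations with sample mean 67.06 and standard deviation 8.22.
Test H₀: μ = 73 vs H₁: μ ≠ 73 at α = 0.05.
One-sample t-test:
H₀: μ = 73
H₁: μ ≠ 73
df = n - 1 = 33
t = (x̄ - μ₀) / (s/√n) = (67.06 - 73) / (8.22/√34) = -4.214
p-value = 0.0002

Since p-value < α = 0.05, we reject H₀.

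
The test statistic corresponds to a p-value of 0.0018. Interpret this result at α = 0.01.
Since p = 0.0018 < α = 0.01, reject H₀.
There is sufficient evidence to reject the null hypothesis; the result is statistically significant at the 0.01 level.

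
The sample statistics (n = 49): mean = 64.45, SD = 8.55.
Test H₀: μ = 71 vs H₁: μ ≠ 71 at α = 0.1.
One-sample t-test:
H₀: μ = 71
H₁: μ ≠ 71
df = n - 1 = 48
t = (x̄ - μ₀) / (s/√n) = (64.45 - 71) / (8.55/√49) = -5.363
p-value < 0.0001

Since p-value < α = 0.1, we reject H₀.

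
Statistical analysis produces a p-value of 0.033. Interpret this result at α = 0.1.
Since p = 0.033 < α = 0.1, reject H₀.
There is sufficient evidence to reject the null hypothesis; the result is statistically significant at the 0.1 level.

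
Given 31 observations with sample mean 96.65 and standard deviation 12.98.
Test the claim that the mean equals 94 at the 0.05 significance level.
One-sample t-test:
H₀: μ = 94
H₁: μ ≠ 94
df = n - 1 = 30
t = (x̄ - μ₀) / (s/√n) = (96.65 - 94) / (12.98/√31) = 1.137
p-value = 0.2647

Since p-value > α = 0.05, we fail to reject H₀.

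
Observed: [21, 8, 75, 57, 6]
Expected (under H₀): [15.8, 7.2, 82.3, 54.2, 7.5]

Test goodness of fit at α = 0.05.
Chi-square goodness of fit test:
H₀: observed counts match expected distribution
H₁: observed counts differ from expected distribution
df = k - 1 = 4
χ² = Σ(O - E)²/E
   = (21 - 15.8)²/15.8 + (8 - 7.2)²/7.2 + (75 - 82.3)²/82.3 + (57 - 54.2)²/54.2 + (6 - 7.5)²/7.5
   = 1.711 + 0.089 + 0.648 + 0.145 + 0.300
   = 2.89
p-value = 0.5760

Since p-value > α = 0.05, we fail to reject H₀.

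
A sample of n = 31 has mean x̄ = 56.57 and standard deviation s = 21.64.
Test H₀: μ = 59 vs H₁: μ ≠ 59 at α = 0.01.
One-sample t-test:
H₀: μ = 59
H₁: μ ≠ 59
df = n - 1 = 30
t = (x̄ - μ₀) / (s/√n) = (56.57 - 59) / (21.64/√31) = -0.625
p-value = 0.5366

Since p-value > α = 0.01, we fail to reject H₀.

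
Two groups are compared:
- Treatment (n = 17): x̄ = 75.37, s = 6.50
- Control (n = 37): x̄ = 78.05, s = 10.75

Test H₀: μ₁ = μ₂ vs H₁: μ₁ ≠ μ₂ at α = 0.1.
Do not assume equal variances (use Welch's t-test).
Welch's two-sample t-test:
H₀: μ₁ = μ₂
H₁: μ₁ ≠ μ₂
s₁²/n₁ = 6.50²/17 = 2.4853,  s₂²/n₂ = 10.75²/37 = 3.1233
SE = √(s₁²/n₁ + s₂²/n₂) = √(2.4853 + 3.1233) = 2.3682
df (Welch-Satterthwaite) = (s₁²/n₁ + s₂²/n₂)² / [(s₁²/n₁)²/(n₁-1) + (s₂²/n₂)²/(n₂-1)] ≈ 47.88
t = (x̄₁ - x̄₂) / SE = (75.37 - 78.05) / 2.3682 = -2.68 / 2.3682 = -1.132
p-value = 0.2634

Since p-value > α = 0.1, we fail to reject H₀.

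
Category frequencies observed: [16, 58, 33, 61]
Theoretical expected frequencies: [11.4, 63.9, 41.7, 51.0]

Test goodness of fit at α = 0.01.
Chi-square goodness of fit test:
H₀: observed counts match expected distribution
H₁: observed counts differ from expected distribution
df = k - 1 = 3
χ² = Σ(O - E)²/E
   = (16 - 11.4)²/11.4 + (58 - 63.9)²/63.9 + (33 - 41.7)²/41.7 + (61 - 51.0)²/51.0
   = 1.856 + 0.545 + 1.815 + 1.961
   = 6.18
p-value = 0.1033

Since p-value > α = 0.01, we fail to reject H₀.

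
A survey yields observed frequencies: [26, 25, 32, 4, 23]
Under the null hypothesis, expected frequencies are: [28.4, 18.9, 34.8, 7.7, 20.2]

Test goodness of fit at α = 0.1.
Chi-square goodness of fit test:
H₀: observed counts match expected distribution
H₁: observed counts differ from expected distribution
df = k - 1 = 4
χ² = Σ(O - E)²/E
   = (26 - 28.4)²/28.4 + (25 - 18.9)²/18.9 + (32 - 34.8)²/34.8 + (4 - 7.7)²/7.7 + (23 - 20.2)²/20.2
   = 0.203 + 1.969 + 0.225 + 1.778 + 0.388
   = 4.56
p-value = 0.3352

Since p-value > α = 0.1, we fail to reject H₀.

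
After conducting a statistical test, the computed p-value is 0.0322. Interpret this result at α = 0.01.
Since p = 0.0322 > α = 0.01, fail to reject H₀.
There is insufficient evidence to reject the null hypothesis; the result is not statistically significant at the 0.01 level.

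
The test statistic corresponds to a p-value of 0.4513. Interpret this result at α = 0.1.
Since p = 0.4513 > α = 0.1, fail to reject H₀.
There is insufficient evidence to reject the null hypothesis; the result is not statistically significant at the 0.1 level.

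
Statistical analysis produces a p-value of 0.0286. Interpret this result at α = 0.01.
Since p = 0.0286 > α = 0.01, fail to reject H₀.
There is insufficient evidence to reject the null hypothesis; the result is not statistically significant at the 0.01 level.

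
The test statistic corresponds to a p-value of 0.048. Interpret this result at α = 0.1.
Since p = 0.048 < α = 0.1, reject H₀.
There is sufficient evidence to reject the null hypothesis; the result is statistically significant at the 0.1 level.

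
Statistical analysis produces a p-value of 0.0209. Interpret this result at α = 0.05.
Since p = 0.0209 < α = 0.05, reject H₀.
There is sufficient evidence to reject the null hypothesis; the result is statistically significant at the 0.05 level.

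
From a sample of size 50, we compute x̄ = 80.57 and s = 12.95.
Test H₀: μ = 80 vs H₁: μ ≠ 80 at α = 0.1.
One-sample t-test:
H₀: μ = 80
H₁: μ ≠ 80
df = n - 1 = 49
t = (x̄ - μ₀) / (s/√n) = (80.57 - 80) / (12.95/√50) = 0.311
p-value = 0.7569

Since p-value > α = 0.1, we fail to reject H₀.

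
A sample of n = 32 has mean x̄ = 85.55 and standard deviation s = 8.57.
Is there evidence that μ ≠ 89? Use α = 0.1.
One-sample t-test:
H₀: μ = 89
H₁: μ ≠ 89
df = n - 1 = 31
t = (x̄ - μ₀) / (s/√n) = (85.55 - 89) / (8.57/√32) = -2.277
p-value = 0.0298

Since p-value < α = 0.1, we reject H₀.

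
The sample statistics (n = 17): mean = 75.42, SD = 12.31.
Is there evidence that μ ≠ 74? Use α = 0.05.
One-sample t-test:
H₀: μ = 74
H₁: μ ≠ 74
df = n - 1 = 16
t = (x̄ - μ₀) / (s/√n) = (75.42 - 74) / (12.31/√17) = 0.476
p-value = 0.6408

Since p-value > α = 0.05, we fail to reject H₀.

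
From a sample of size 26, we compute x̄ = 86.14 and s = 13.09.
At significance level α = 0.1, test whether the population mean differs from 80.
One-sample t-test:
H₀: μ = 80
H₁: μ ≠ 80
df = n - 1 = 25
t = (x̄ - μ₀) / (s/√n) = (86.14 - 80) / (13.09/√26) = 2.392
p-value = 0.0246

Since p-value < α = 0.1, we reject H₀.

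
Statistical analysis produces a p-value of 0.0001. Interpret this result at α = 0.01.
Since p = 0.0001 < α = 0.01, reject H₀.
There is sufficient evidence to reject the null hypothesis; the result is statistically significant at the 0.01 level.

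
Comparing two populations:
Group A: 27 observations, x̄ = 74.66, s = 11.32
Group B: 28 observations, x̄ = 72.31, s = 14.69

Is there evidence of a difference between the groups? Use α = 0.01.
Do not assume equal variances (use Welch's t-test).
Welch's two-sample t-test:
H₀: μ₁ = μ₂
H₁: μ₁ ≠ μ₂
s₁²/n₁ = 11.32²/27 = 4.7460,  s₂²/n₂ = 14.69²/28 = 7.7070
SE = √(s₁²/n₁ + s₂²/n₂) = √(4.7460 + 7.7070) = 3.5289
df (Welch-Satterthwaite) = (s₁²/n₁ + s₂²/n₂)² / [(s₁²/n₁)²/(n₁-1) + (s₂²/n₂)²/(n₂-1)] ≈ 50.58
t = (x̄₁ - x̄₂) / SE = (74.66 - 72.31) / 3.5289 = 2.35 / 3.5289 = 0.666
p-value = 0.5085

Since p-value > α = 0.01, we fail to reject H₀.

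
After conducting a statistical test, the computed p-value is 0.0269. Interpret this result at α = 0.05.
Since p = 0.0269 < α = 0.05, reject H₀.
There is sufficient evidence to reject the null hypothesis; the result is statistically significant at the 0.05 level.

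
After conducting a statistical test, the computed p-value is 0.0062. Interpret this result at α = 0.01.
Since p = 0.0062 < α = 0.01, reject H₀.
There is sufficient evidence to reject the null hypothesis; the result is statistically significant at the 0.01 level.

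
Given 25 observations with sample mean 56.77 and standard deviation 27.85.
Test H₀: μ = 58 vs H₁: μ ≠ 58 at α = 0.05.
One-sample t-test:
H₀: μ = 58
H₁: μ ≠ 58
df = n - 1 = 24
t = (x̄ - μ₀) / (s/√n) = (56.77 - 58) / (27.85/√25) = -0.221
p-value = 0.8271

Since p-value > α = 0.05, we fail to reject H₀.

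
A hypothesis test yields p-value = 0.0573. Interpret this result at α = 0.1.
Since p = 0.0573 < α = 0.1, reject H₀.
There is sufficient evidence to reject the null hypothesis; the result is statistically significant at the 0.1 level.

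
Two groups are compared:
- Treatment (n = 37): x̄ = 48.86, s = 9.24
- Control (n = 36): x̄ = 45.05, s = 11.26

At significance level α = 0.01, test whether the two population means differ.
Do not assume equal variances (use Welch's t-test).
Welch's two-sample t-test:
H₀: μ₁ = μ₂
H₁: μ₁ ≠ μ₂
s₁²/n₁ = 9.24²/37 = 2.3075,  s₂²/n₂ = 11.26²/36 = 3.5219
SE = √(s₁²/n₁ + s₂²/n₂) = √(2.3075 + 3.5219) = 2.4144
df (Welch-Satterthwaite) = (s₁²/n₁ + s₂²/n₂)² / [(s₁²/n₁)²/(n₁-1) + (s₂²/n₂)²/(n₂-1)] ≈ 67.65
t = (x̄₁ - x̄₂) / SE = (48.86 - 45.05) / 2.4144 = 3.81 / 2.4144 = 1.578
p-value = 0.1192

Since p-value > α = 0.01, we fail to reject H₀.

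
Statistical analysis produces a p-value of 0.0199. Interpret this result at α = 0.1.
Since p = 0.0199 < α = 0.1, reject H₀.
There is sufficient evidence to reject the null hypothesis; the result is statistically significant at the 0.1 level.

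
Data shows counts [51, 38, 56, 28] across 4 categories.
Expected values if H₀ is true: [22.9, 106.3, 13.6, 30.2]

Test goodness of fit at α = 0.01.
Chi-square goodness of fit test:
H₀: observed counts match expected distribution
H₁: observed counts differ from expected distribution
df = k - 1 = 3
χ² = Σ(O - E)²/E
   = (51 - 22.9)²/22.9 + (38 - 106.3)²/106.3 + (56 - 13.6)²/13.6 + (28 - 30.2)²/30.2
   = 34.481 + 43.884 + 132.188 + 0.160
   = 210.71
p-value < 0.0001

Since p-value < α = 0.01, we reject H₀.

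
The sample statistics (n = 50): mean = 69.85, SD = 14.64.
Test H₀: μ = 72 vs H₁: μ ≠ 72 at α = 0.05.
One-sample t-test:
H₀: μ = 72
H₁: μ ≠ 72
df = n - 1 = 49
t = (x̄ - μ₀) / (s/√n) = (69.85 - 72) / (14.64/√50) = -1.038
p-value = 0.3042

Since p-value > α = 0.05, we fail to reject H₀.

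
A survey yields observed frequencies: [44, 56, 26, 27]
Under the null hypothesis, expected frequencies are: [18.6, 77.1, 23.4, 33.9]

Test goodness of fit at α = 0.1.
Chi-square goodness of fit test:
H₀: observed counts match expected distribution
H₁: observed counts differ from expected distribution
df = k - 1 = 3
χ² = Σ(O - E)²/E
   = (44 - 18.6)²/18.6 + (56 - 77.1)²/77.1 + (26 - 23.4)²/23.4 + (27 - 33.9)²/33.9
   = 34.686 + 5.774 + 0.289 + 1.404
   = 42.15
p-value < 0.0001

Since p-value < α = 0.1, we reject H₀.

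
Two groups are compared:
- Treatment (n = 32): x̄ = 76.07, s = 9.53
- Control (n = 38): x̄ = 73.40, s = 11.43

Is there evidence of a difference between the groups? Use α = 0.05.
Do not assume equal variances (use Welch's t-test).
Welch's two-sample t-test:
H₀: μ₁ = μ₂
H₁: μ₁ ≠ μ₂
s₁²/n₁ = 9.53²/32 = 2.8382,  s₂²/n₂ = 11.43²/38 = 3.4380
SE = √(s₁²/n₁ + s₂²/n₂) = √(2.8382 + 3.4380) = 2.5052
df (Welch-Satterthwaite) = (s₁²/n₁ + s₂²/n₂)² / [(s₁²/n₁)²/(n₁-1) + (s₂²/n₂)²/(n₂-1)] ≈ 68.00
t = (x̄₁ - x̄₂) / SE = (76.07 - 73.40) / 2.5052 = 2.67 / 2.5052 = 1.066
p-value = 0.2903

Since p-value > α = 0.05, we fail to reject H₀.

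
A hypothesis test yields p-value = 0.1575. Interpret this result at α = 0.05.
Since p = 0.1575 > α = 0.05, fail to reject H₀.
There is insufficient evidence to reject the null hypothesis; the result is not statistically significant at the 0.05 level.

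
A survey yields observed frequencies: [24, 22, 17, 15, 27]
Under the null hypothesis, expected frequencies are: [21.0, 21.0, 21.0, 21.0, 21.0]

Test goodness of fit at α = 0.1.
Chi-square goodness of fit test:
H₀: observed counts match expected distribution
H₁: observed counts differ from expected distribution
df = k - 1 = 4
χ² = Σ(O - E)²/E
   = (24 - 21.0)²/21.0 + (22 - 21.0)²/21.0 + (17 - 21.0)²/21.0 + (15 - 21.0)²/21.0 + (27 - 21.0)²/21.0
   = 0.429 + 0.048 + 0.762 + 1.714 + 1.714
   = 4.67
p-value = 0.3232

Since p-value > α = 0.1, we fail to reject H₀.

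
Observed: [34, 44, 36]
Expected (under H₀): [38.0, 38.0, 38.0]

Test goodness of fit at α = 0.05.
Chi-square goodness of fit test:
H₀: observed counts match expected distribution
H₁: observed counts differ from expected distribution
df = k - 1 = 2
χ² = Σ(O - E)²/E
   = (34 - 38.0)²/38.0 + (44 - 38.0)²/38.0 + (36 - 38.0)²/38.0
   = 0.421 + 0.947 + 0.105
   = 1.47
p-value = 0.4786

Since p-value > α = 0.05, we fail to reject H₀.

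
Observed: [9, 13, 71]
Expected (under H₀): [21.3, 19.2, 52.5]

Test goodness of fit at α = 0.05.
Chi-square goodness of fit test:
H₀: observed counts match expected distribution
H₁: observed counts differ from expected distribution
df = k - 1 = 2
χ² = Σ(O - E)²/E
   = (9 - 21.3)²/21.3 + (13 - 19.2)²/19.2 + (71 - 52.5)²/52.5
   = 7.103 + 2.002 + 6.519
   = 15.62
p-value = 0.0004

Since p-value < α = 0.05, we reject H₀.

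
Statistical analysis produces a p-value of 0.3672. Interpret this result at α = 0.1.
Since p = 0.3672 > α = 0.1, fail to reject H₀.
There is insufficient evidence to reject the null hypothesis; the result is not statistically significant at the 0.1 level.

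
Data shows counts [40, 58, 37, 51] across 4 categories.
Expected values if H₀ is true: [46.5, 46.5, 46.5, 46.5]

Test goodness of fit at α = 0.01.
Chi-square goodness of fit test:
H₀: observed counts match expected distribution
H₁: observed counts differ from expected distribution
df = k - 1 = 3
χ² = Σ(O - E)²/E
   = (40 - 46.5)²/46.5 + (58 - 46.5)²/46.5 + (37 - 46.5)²/46.5 + (51 - 46.5)²/46.5
   = 0.909 + 2.844 + 1.941 + 0.435
   = 6.13
p-value = 0.1055

Since p-value > α = 0.01, we fail to reject H₀.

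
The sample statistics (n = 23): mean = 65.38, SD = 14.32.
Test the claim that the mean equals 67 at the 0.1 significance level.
One-sample t-test:
H₀: μ = 67
H₁: μ ≠ 67
df = n - 1 = 22
t = (x̄ - μ₀) / (s/√n) = (65.38 - 67) / (14.32/√23) = -0.543
p-value = 0.5929

Since p-value > α = 0.1, we fail to reject H₀.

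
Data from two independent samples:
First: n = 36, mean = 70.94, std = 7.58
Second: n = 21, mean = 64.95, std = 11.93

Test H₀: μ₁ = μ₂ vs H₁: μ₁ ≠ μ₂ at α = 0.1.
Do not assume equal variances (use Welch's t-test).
Welch's two-sample t-test:
H₀: μ₁ = μ₂
H₁: μ₁ ≠ μ₂
s₁²/n₁ = 7.58²/36 = 1.5960,  s₂²/n₂ = 11.93²/21 = 6.7774
SE = √(s₁²/n₁ + s₂²/n₂) = √(1.5960 + 6.7774) = 2.8937
df (Welch-Satterthwaite) = (s₁²/n₁ + s₂²/n₂)² / [(s₁²/n₁)²/(n₁-1) + (s₂²/n₂)²/(n₂-1)] ≈ 29.59
t = (x̄₁ - x̄₂) / SE = (70.94 - 64.95) / 2.8937 = 5.99 / 2.8937 = 2.070
p-value = 0.0473

Since p-value < α = 0.1, we reject H₀.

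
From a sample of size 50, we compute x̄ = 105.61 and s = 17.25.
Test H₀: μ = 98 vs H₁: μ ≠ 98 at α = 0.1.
One-sample t-test:
H₀: μ = 98
H₁: μ ≠ 98
df = n - 1 = 49
t = (x̄ - μ₀) / (s/√n) = (105.61 - 98) / (17.25/√50) = 3.119
p-value = 0.0030

Since p-value < α = 0.1, we reject H₀.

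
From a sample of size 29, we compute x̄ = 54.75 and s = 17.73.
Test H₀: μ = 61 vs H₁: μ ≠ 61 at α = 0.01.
One-sample t-test:
H₀: μ = 61
H₁: μ ≠ 61
df = n - 1 = 28
t = (x̄ - μ₀) / (s/√n) = (54.75 - 61) / (17.73/√29) = -1.898
p-value = 0.0680

Since p-value > α = 0.01, we fail to reject H₀.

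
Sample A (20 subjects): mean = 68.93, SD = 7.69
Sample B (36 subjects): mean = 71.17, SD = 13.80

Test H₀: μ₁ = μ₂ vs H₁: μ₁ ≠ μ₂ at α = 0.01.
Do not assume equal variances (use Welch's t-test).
Welch's two-sample t-test:
H₀: μ₁ = μ₂
H₁: μ₁ ≠ μ₂
s₁²/n₁ = 7.69²/20 = 2.9568,  s₂²/n₂ = 13.80²/36 = 5.2900
SE = √(s₁²/n₁ + s₂²/n₂) = √(2.9568 + 5.2900) = 2.8717
df (Welch-Satterthwaite) = (s₁²/n₁ + s₂²/n₂)² / [(s₁²/n₁)²/(n₁-1) + (s₂²/n₂)²/(n₂-1)] ≈ 53.99
t = (x̄₁ - x̄₂) / SE = (68.93 - 71.17) / 2.8717 = -2.24 / 2.8717 = -0.780
p-value = 0.4388

Since p-value > α = 0.01, we fail to reject H₀.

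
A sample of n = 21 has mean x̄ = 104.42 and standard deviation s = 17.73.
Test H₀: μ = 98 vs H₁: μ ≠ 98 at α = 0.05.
One-sample t-test:
H₀: μ = 98
H₁: μ ≠ 98
df = n - 1 = 20
t = (x̄ - μ₀) / (s/√n) = (104.42 - 98) / (17.73/√21) = 1.659
p-value = 0.1126

Since p-value > α = 0.05, we fail to reject H₀.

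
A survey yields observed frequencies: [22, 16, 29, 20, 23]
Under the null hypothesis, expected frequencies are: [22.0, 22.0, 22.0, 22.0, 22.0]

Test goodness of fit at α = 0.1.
Chi-square goodness of fit test:
H₀: observed counts match expected distribution
H₁: observed counts differ from expected distribution
df = k - 1 = 4
χ² = Σ(O - E)²/E
   = (22 - 22.0)²/22.0 + (16 - 22.0)²/22.0 + (29 - 22.0)²/22.0 + (20 - 22.0)²/22.0 + (23 - 22.0)²/22.0
   = 0.000 + 1.636 + 2.227 + 0.182 + 0.045
   = 4.09
p-value = 0.3938

Since p-value > α = 0.1, we fail to reject H₀.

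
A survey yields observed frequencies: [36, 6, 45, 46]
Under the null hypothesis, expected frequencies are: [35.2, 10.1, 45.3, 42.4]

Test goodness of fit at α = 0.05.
Chi-square goodness of fit test:
H₀: observed counts match expected distribution
H₁: observed counts differ from expected distribution
df = k - 1 = 3
χ² = Σ(O - E)²/E
   = (36 - 35.2)²/35.2 + (6 - 10.1)²/10.1 + (45 - 45.3)²/45.3 + (46 - 42.4)²/42.4
   = 0.018 + 1.664 + 0.002 + 0.306
   = 1.99
p-value = 0.5744

Since p-value > α = 0.05, we fail to reject H₀.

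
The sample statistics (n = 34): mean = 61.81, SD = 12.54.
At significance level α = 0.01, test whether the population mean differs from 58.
One-sample t-test:
H₀: μ = 58
H₁: μ ≠ 58
df = n - 1 = 33
t = (x̄ - μ₀) / (s/√n) = (61.81 - 58) / (12.54/√34) = 1.772
p-value = 0.0857

Since p-value > α = 0.01, we fail to reject H₀.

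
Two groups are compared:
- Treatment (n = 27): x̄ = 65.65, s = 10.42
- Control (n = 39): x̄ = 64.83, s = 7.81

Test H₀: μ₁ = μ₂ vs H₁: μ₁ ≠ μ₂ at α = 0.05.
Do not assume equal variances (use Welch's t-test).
Welch's two-sample t-test:
H₀: μ₁ = μ₂
H₁: μ₁ ≠ μ₂
s₁²/n₁ = 10.42²/27 = 4.0213,  s₂²/n₂ = 7.81²/39 = 1.5640
SE = √(s₁²/n₁ + s₂²/n₂) = √(4.0213 + 1.5640) = 2.3633
df (Welch-Satterthwaite) = (s₁²/n₁ + s₂²/n₂)² / [(s₁²/n₁)²/(n₁-1) + (s₂²/n₂)²/(n₂-1)] ≈ 45.45
t = (x̄₁ - x̄₂) / SE = (65.65 - 64.83) / 2.3633 = 0.82 / 2.3633 = 0.347
p-value = 0.7302

Since p-value > α = 0.05, we fail to reject H₀.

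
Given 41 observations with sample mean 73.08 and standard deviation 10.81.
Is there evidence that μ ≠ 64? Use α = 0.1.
One-sample t-test:
H₀: μ = 64
H₁: μ ≠ 64
df = n - 1 = 40
t = (x̄ - μ₀) / (s/√n) = (73.08 - 64) / (10.81/√41) = 5.378
p-value < 0.0001

Since p-value < α = 0.1, we reject H₀.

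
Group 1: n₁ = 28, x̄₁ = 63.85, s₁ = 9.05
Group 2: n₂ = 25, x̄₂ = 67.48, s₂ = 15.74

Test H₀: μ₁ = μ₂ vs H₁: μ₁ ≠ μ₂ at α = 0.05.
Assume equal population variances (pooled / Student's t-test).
Student's two-sample t-test (equal variances):
H₀: μ₁ = μ₂
H₁: μ₁ ≠ μ₂
df = n₁ + n₂ - 2 = 51
Pooled variance s_p² = [(n₁-1)s₁² + (n₂-1)s₂²] / (n₁ + n₂ - 2) = [(27)(9.05²) + (24)(15.74²)] / 51 = 159.9473
SE = √(s_p²(1/n₁ + 1/n₂)) = √(159.9473 × (1/28 + 1/25)) = 3.4800
t = (x̄₁ - x̄₂) / SE = (63.85 - 67.48) / 3.4800 = -3.63 / 3.4800 = -1.043
p-value = 0.3018

Since p-value > α = 0.05, we fail to reject H₀.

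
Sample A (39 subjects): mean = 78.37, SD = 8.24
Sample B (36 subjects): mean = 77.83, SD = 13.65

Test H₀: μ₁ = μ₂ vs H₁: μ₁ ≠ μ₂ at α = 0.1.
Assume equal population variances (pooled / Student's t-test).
Student's two-sample t-test (equal variances):
H₀: μ₁ = μ₂
H₁: μ₁ ≠ μ₂
df = n₁ + n₂ - 2 = 73
Pooled variance s_p² = [(n₁-1)s₁² + (n₂-1)s₂²] / (n₁ + n₂ - 2) = [(38)(8.24²) + (35)(13.65²)] / 73 = 124.6767
SE = √(s_p²(1/n₁ + 1/n₂)) = √(124.6767 × (1/39 + 1/36)) = 2.5807
t = (x̄₁ - x̄₂) / SE = (78.37 - 77.83) / 2.5807 = 0.54 / 2.5807 = 0.209
p-value = 0.8348

Since p-value > α = 0.1, we fail to reject H₀.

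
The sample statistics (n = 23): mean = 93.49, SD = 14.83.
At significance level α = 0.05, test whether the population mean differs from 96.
One-sample t-test:
H₀: μ = 96
H₁: μ ≠ 96
df = n - 1 = 22
t = (x̄ - μ₀) / (s/√n) = (93.49 - 96) / (14.83/√23) = -0.812
p-value = 0.4257

Since p-value > α = 0.05, we fail to reject H₀.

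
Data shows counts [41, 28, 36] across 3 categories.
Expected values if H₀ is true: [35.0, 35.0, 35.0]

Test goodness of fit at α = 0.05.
Chi-square goodness of fit test:
H₀: observed counts match expected distribution
H₁: observed counts differ from expected distribution
df = k - 1 = 2
χ² = Σ(O - E)²/E
   = (41 - 35.0)²/35.0 + (28 - 35.0)²/35.0 + (36 - 35.0)²/35.0
   = 1.029 + 1.400 + 0.029
   = 2.46
p-value = 0.2927

Since p-value > α = 0.05, we fail to reject H₀.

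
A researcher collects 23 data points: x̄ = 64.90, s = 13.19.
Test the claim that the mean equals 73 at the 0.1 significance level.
One-sample t-test:
H₀: μ = 73
H₁: μ ≠ 73
df = n - 1 = 22
t = (x̄ - μ₀) / (s/√n) = (64.90 - 73) / (13.19/√23) = -2.945
p-value = 0.0075

Since p-value < α = 0.1, we reject H₀.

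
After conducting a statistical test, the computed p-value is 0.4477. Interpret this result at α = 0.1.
Since p = 0.4477 > α = 0.1, fail to reject H₀.
There is insufficient evidence to reject the null hypothesis; the result is not statistically significant at the 0.1 level.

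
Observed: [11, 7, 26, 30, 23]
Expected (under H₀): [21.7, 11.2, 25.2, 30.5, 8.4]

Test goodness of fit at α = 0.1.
Chi-square goodness of fit test:
H₀: observed counts match expected distribution
H₁: observed counts differ from expected distribution
df = k - 1 = 4
χ² = Σ(O - E)²/E
   = (11 - 21.7)²/21.7 + (7 - 11.2)²/11.2 + (26 - 25.2)²/25.2 + (30 - 30.5)²/30.5 + (23 - 8.4)²/8.4
   = 5.276 + 1.575 + 0.025 + 0.008 + 25.376
   = 32.26
p-value < 0.0001

Since p-value < α = 0.1, we reject H₀.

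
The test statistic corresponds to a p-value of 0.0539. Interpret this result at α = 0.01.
Since p = 0.0539 > α = 0.01, fail to reject H₀.
There is insufficient evidence to reject the null hypothesis; the result is not statistically significant at the 0.01 level.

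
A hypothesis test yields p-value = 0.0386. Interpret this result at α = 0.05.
Since p = 0.0386 < α = 0.05, reject H₀.
There is sufficient evidence to reject the null hypothesis; the result is statistically significant at the 0.05 level.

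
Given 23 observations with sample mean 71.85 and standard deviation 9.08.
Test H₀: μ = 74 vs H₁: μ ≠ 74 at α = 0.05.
One-sample t-test:
H₀: μ = 74
H₁: μ ≠ 74
df = n - 1 = 22
t = (x̄ - μ₀) / (s/√n) = (71.85 - 74) / (9.08/√23) = -1.136
p-value = 0.2684

Since p-value > α = 0.05, we fail to reject H₀.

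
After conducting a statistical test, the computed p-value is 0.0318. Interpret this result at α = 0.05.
Since p = 0.0318 < α = 0.05, reject H₀.
There is sufficient evidence to reject the null hypothesis; the result is statistically significant at the 0.05 level.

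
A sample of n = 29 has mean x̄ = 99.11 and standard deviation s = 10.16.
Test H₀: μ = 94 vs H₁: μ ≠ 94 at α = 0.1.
One-sample t-test:
H₀: μ = 94
H₁: μ ≠ 94
df = n - 1 = 28
t = (x̄ - μ₀) / (s/√n) = (99.11 - 94) / (10.16/√29) = 2.708
p-value = 0.0114

Since p-value < α = 0.1, we reject H₀.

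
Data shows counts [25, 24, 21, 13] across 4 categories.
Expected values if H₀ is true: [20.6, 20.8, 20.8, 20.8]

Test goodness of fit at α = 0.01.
Chi-square goodness of fit test:
H₀: observed counts match expected distribution
H₁: observed counts differ from expected distribution
df = k - 1 = 3
χ² = Σ(O - E)²/E
   = (25 - 20.6)²/20.6 + (24 - 20.8)²/20.8 + (21 - 20.8)²/20.8 + (13 - 20.8)²/20.8
   = 0.940 + 0.492 + 0.002 + 2.925
   = 4.36
p-value = 0.2252

Since p-value > α = 0.01, we fail to reject H₀.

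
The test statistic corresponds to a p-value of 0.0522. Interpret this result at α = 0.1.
Since p = 0.0522 < α = 0.1, reject H₀.
There is sufficient evidence to reject the null hypothesis; the result is statistically significant at the 0.1 level.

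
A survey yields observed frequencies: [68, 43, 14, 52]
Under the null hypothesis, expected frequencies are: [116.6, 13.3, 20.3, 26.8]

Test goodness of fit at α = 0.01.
Chi-square goodness of fit test:
H₀: observed counts match expected distribution
H₁: observed counts differ from expected distribution
df = k - 1 = 3
χ² = Σ(O - E)²/E
   = (68 - 116.6)²/116.6 + (43 - 13.3)²/13.3 + (14 - 20.3)²/20.3 + (52 - 26.8)²/26.8
   = 20.257 + 66.323 + 1.955 + 23.696
   = 112.23
p-value < 0.0001

Since p-value < α = 0.01, we reject H₀.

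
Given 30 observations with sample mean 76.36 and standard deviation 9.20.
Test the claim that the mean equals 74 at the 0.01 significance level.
One-sample t-test:
H₀: μ = 74
H₁: μ ≠ 74
df = n - 1 = 29
t = (x̄ - μ₀) / (s/√n) = (76.36 - 74) / (9.20/√30) = 1.405
p-value = 0.1706

Since p-value > α = 0.01, we fail to reject H₀.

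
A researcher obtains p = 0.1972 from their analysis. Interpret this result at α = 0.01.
Since p = 0.1972 > α = 0.01, fail to reject H₀.
There is insufficient evidence to reject the null hypothesis; the result is not statistically significant at the 0.01 level.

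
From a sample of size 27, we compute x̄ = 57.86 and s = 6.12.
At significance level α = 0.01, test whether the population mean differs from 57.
One-sample t-test:
H₀: μ = 57
H₁: μ ≠ 57
df = n - 1 = 26
t = (x̄ - μ₀) / (s/√n) = (57.86 - 57) / (6.12/√27) = 0.730
p-value = 0.4718

Since p-value > α = 0.01, we fail to reject H₀.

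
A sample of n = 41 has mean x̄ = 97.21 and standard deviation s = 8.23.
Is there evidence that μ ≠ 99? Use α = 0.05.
One-sample t-test:
H₀: μ = 99
H₁: μ ≠ 99
df = n - 1 = 40
t = (x̄ - μ₀) / (s/√n) = (97.21 - 99) / (8.23/√41) = -1.393
p-value = 0.1714

Since p-value > α = 0.05, we fail to reject H₀.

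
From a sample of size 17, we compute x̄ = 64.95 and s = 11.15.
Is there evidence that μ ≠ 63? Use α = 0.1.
One-sample t-test:
H₀: μ = 63
H₁: μ ≠ 63
df = n - 1 = 16
t = (x̄ - μ₀) / (s/√n) = (64.95 - 63) / (11.15/√17) = 0.721
p-value = 0.4813

Since p-value > α = 0.1, we fail to reject H₀.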